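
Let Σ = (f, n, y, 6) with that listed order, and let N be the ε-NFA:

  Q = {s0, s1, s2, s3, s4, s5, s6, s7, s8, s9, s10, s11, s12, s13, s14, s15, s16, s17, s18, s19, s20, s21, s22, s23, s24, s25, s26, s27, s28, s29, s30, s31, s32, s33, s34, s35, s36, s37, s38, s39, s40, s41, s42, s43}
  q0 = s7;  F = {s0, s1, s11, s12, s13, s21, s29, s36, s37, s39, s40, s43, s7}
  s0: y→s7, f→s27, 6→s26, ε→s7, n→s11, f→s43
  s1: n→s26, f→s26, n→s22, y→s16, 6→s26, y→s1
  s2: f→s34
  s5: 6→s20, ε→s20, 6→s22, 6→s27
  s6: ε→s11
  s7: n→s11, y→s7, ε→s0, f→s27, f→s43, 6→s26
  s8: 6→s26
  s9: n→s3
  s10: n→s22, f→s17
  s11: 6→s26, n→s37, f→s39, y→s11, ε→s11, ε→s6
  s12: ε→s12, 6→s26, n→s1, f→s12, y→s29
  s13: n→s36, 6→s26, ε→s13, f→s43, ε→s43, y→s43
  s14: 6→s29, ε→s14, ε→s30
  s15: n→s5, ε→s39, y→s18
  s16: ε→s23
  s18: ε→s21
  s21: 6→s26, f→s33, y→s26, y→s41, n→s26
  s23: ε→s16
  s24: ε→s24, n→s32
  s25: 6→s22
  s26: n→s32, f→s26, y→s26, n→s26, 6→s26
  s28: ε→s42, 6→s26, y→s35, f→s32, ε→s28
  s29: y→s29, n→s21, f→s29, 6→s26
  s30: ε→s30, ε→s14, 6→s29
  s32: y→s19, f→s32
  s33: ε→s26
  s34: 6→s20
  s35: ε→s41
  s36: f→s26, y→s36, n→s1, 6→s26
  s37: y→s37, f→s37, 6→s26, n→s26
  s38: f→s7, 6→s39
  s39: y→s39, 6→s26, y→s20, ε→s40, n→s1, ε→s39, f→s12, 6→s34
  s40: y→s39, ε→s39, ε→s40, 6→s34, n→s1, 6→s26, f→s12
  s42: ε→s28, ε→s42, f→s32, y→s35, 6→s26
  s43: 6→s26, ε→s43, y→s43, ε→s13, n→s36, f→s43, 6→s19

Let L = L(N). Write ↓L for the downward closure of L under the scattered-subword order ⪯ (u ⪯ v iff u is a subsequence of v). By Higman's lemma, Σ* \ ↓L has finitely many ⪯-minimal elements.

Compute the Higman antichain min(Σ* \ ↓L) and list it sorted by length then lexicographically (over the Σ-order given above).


min(Σ*\↓L) = [6, fnf, nnn, nffyny].

|Q|=44, |F|=13, |δ|=121 (30 ε).
min D↑ (11 st, q0=0, F={3}): 0:f→1,n→2,y→0,6→3 1:f→1,n→4,y→1,6→3 2:f→5,n→6,y→2,6→3 3:f→3,n→3,y→3,6→3 4:f→3,n→7,y→4,6→3 5:f→8,n→7,y→5,6→3 6:f→6,n→3,y→6,6→3 7:f→3,n→3,y→7,6→3 8:f→8,n→7,y→9,6→3 9:f→9,n→10,y→9,6→3 10:f→3,n→3,y→3,6→3.
'6': run [25, 5] end={s19,s20,s26,s32,s34} ∉↓L; 1/1 del acc.
'fnf': |S_i|=[25, 21, 11, 4] end={s19,s26,s32,s33} — reject; 3/3 deletions ∈↓L.
'nnn': N↓-sim [25, 20, 11, 4] end={s19,s22,s26,s32} ∉↓L; 3/3 single-dels accept.
'nffyny': |S_i|=[25, 20, 17, 13, 12, 7, 4] end={s19,s26,s32,s41} rej; 6/6 deletions ∈↓L.
4 words, ⪯-incomp.


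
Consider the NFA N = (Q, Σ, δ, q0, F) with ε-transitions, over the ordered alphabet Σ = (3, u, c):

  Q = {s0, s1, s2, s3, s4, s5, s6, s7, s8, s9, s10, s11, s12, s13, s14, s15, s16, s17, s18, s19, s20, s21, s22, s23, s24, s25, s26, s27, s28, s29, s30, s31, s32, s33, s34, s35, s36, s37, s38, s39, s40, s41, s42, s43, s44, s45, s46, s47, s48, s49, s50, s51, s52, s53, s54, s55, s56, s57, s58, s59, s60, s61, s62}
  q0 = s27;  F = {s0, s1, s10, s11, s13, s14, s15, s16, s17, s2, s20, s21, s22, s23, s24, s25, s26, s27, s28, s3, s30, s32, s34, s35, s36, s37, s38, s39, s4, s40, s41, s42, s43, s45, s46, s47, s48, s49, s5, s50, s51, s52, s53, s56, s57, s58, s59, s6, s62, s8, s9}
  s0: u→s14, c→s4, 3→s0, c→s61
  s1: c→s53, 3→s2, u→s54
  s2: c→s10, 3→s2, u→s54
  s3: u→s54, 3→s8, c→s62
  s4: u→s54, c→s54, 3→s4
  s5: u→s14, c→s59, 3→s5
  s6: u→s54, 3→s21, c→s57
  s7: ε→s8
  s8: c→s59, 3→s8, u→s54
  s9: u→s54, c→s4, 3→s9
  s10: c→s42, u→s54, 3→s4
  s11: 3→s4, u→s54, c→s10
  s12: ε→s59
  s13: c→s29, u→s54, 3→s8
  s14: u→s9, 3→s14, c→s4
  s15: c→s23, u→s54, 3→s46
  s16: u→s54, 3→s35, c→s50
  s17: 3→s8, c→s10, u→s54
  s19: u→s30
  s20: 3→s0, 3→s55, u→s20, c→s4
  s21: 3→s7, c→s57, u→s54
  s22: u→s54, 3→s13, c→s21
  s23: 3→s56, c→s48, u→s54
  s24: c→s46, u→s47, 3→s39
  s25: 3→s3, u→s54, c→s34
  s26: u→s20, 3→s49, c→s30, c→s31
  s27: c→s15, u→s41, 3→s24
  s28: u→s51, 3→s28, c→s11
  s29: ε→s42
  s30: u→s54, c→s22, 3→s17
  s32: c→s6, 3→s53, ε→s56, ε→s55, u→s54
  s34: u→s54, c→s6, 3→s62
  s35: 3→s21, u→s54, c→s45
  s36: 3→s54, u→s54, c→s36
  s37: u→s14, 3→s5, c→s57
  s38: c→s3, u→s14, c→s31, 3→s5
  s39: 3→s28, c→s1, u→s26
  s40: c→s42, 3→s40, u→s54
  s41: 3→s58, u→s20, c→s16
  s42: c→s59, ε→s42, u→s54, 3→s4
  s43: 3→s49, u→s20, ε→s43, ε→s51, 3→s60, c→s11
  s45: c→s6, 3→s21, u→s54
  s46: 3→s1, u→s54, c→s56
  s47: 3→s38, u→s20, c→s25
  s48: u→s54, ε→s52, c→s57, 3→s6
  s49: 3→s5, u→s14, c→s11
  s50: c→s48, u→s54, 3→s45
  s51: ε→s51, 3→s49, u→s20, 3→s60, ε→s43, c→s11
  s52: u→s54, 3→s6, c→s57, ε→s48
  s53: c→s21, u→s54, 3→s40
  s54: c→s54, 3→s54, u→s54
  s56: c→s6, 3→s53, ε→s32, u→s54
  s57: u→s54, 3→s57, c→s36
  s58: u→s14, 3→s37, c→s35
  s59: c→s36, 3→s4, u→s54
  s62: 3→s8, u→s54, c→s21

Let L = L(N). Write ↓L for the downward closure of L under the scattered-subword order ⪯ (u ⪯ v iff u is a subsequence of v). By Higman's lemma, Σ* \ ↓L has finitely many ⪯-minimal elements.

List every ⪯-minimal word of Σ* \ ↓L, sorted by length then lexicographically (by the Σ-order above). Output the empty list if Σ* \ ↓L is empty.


|Q|=63, |F|=51, |δ|=176 (13 ε).
min D↑ (49 st, q0=0, F={10}): 0:3→1,u→2,c→3 1:3→4,u→5,c→6 2:3→7,u→8,c→9 3:3→6,u→10,c→11 4:3→12,u→13,c→14 5:3→15,u→8,c→16 6:3→14,u→10,c→17 7:3→18,u→19,c→20 8:3→21,u→8,c→22 9:3→20,u→10,c→23 10:3→10,u→10,c→10 11:3→17,u→10,c→24 12:3→12,u→25,c→26 13:3→27,u→8,c→28 14:3→29,u→10,c→30 15:3→31,u→19,c→32 16:3→32,u→10,c→33 17:3→30,u→10,c→34 18:3→31,u→19,c→35 19:3→19,u→36,c→22 20:3→37,u→10,c→38 21:3→21,u→19,c→22 22:3→22,u→10,c→10 23:3→38,u→10,c→24 24:3→34,u→10,c→35 25:3→27,u→8,c→26 26:3→22,u→10,c→39 27:3→31,u→19,c→26 28:3→40,u→10,c→41 29:3→29,u→10,c→39 30:3→42,u→10,c→37 31:3→31,u→19,c→43 32:3→44,u→10,c→45 33:3→45,u→10,c→34 34:3→37,u→10,c→35 35:3→35,u→10,c→46 36:3→36,u→10,c→22 37:3→44,u→10,c→35 38:3→37,u→10,c→34 39:3→22,u→10,c→47 40:3→44,u→10,c→39 41:3→48,u→10,c→37 42:3→42,u→10,c→47 43:3→22,u→10,c→46 44:3→44,u→10,c→43 45:3→44,u→10,c→37 46:3→10,u→10,c→46 47:3→22,u→10,c→43 48:3→44,u→10,c→47 (ε-aug+det+¬).
'cu': |S_i|=[58, 39, 1] end={s54} ∉↓L; 2/2 del acc.
'uucc': |S_i|=[58, 45, 8, 3, 1] end={s54} rej; 4/4 single-dels accept.
'u3uuu': N↓-sim [58, 45, 31, 4, 3, 1] end={s54} ∉↓L; 5/5 single-dels accept.
'333c3c': run [58, 50, 39, 27, 9, 2, 1] end={s54} — reject; 6/6 single-dels accept.
'u33cc3': |S_i|=[58, 45, 31, 14, 6, 2, 1] end={s54} — reject; 6/6 single-dels accept.
'ccccc3': |S_i|=[58, 39, 26, 13, 5, 2, 1] end={s54} ∉↓L; 6/6 deletions ∈↓L.
6 minimals (antichain).

Antichain: [cu, uucc, u3uuu, 333c3c, u33cc3, ccccc3].


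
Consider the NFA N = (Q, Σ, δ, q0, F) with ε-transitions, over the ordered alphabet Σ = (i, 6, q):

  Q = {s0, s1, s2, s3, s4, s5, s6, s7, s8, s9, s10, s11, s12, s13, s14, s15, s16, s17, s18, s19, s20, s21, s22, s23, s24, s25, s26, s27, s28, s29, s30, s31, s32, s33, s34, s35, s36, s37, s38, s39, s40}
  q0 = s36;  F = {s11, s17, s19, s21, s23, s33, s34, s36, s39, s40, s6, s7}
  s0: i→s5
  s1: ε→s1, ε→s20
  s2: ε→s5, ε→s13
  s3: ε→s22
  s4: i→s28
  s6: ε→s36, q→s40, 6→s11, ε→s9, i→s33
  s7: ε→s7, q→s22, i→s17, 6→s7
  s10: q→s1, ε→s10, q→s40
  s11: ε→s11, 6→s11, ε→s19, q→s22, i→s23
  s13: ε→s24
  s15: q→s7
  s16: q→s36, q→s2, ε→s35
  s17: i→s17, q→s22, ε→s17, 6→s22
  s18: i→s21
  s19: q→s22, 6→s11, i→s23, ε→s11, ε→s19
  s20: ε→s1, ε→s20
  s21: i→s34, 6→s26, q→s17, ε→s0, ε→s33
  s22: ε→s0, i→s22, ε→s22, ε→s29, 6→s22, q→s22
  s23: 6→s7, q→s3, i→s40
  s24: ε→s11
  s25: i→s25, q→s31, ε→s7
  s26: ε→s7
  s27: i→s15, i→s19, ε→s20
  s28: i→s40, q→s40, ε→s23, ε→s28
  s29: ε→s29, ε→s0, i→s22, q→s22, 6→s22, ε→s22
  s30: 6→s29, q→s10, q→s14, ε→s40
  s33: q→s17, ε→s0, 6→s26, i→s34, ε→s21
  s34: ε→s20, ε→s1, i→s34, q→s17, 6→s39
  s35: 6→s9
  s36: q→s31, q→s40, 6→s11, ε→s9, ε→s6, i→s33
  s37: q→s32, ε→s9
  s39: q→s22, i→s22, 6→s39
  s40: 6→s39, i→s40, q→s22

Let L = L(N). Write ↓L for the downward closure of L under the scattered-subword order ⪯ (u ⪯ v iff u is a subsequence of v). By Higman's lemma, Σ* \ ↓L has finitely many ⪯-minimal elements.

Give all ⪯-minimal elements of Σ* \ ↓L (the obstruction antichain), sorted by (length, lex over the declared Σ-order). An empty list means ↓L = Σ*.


min(Σ*\↓L) = [6q, qq, iq6, q6i, ii6i, i6i6].

|Q|=41, |F|=12, |δ|=102 (40 ε).
min D↑ (10 st, q0=0, F={8}): 0:i→1,6→2,q→3 1:i→4,6→5,q→6 2:i→7,6→2,q→8 3:i→3,6→9,q→8 4:i→4,6→9,q→6 5:i→6,6→5,q→8 6:i→6,6→8,q→8 7:i→3,6→5,q→8 8:i→8,6→8,q→8 9:i→8,6→9,q→8 [Hopcroft].
'6q': N↓-sim [22, 13, 5] end={s0,s22,s29,s3,s5} — reject; 2/2 deletions ∈↓L.
'qq': N↓-sim [22, 9, 4] end={s0,s22,s29,s5} — reject; 2/2 deletions ∈↓L.
'iq6': |S_i|=[22, 16, 6, 4] end={s0,s22,s29,s5} — reject; 3/3 single-dels accept.
'q6i': run [22, 9, 5, 4] end={s0,s22,s29,s5} ∉↓L; 3/3 single-dels accept.
'ii6i': |S_i|=[22, 16, 10, 5, 4] end={s0,s22,s29,s5} ∉↓L; 4/4 single-dels accept.
'i6i6': N↓-sim [22, 16, 8, 5, 4] end={s0,s22,s29,s5} — reject; 4/4 deletions ∈↓L.
6 words, ⪯-incomp.


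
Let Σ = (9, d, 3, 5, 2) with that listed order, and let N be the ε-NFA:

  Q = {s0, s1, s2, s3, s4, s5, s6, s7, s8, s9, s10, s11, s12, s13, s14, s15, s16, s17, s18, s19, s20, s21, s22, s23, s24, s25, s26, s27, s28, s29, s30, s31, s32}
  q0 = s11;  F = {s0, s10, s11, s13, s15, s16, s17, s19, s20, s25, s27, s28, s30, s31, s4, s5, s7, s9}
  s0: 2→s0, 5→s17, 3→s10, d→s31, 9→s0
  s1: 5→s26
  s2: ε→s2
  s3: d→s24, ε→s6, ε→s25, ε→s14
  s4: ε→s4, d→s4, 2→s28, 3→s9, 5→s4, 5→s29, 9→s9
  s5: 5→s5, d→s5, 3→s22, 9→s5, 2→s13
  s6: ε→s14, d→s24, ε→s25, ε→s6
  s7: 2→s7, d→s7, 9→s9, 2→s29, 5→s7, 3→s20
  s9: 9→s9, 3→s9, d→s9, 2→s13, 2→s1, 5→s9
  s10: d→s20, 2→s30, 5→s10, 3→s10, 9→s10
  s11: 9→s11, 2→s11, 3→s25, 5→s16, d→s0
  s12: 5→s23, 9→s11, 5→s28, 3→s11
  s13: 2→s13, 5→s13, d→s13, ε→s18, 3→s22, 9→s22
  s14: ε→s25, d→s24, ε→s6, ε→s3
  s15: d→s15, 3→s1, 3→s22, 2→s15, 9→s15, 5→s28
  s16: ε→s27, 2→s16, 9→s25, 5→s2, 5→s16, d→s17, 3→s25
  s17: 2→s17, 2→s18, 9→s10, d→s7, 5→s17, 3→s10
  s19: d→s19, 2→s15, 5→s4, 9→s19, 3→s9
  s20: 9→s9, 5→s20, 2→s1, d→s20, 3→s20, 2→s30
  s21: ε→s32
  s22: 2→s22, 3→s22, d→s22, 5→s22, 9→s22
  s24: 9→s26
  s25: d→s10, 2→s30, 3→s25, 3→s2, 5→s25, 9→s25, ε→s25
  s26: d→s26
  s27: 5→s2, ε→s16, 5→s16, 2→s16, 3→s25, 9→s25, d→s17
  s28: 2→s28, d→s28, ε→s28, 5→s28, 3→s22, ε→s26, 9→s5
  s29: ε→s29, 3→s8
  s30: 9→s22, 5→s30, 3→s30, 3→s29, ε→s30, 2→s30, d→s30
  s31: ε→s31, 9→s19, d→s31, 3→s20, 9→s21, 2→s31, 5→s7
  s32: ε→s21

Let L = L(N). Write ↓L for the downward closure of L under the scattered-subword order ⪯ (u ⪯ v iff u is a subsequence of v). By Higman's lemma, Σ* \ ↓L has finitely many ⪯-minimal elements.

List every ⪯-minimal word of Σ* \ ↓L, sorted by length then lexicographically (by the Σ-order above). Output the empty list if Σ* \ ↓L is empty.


|Q|=33, |F|=18, |δ|=139 (22 ε).
min D↑ (18 st, q0=0, F={11}): 0:9→0,d→1,3→2,5→3,2→0 1:9→1,d→4,3→5,5→6,2→1 2:9→2,d→5,3→2,5→2,2→7 3:9→2,d→6,3→2,5→3,2→3 4:9→8,d→4,3→9,5→10,2→4 5:9→5,d→9,3→5,5→5,2→7 6:9→5,d→10,3→5,5→6,2→6 7:9→11,d→7,3→7,5→7,2→7 8:9→8,d→8,3→12,5→13,2→14 9:9→12,d→9,3→9,5→9,2→7 10:9→12,d→10,3→9,5→10,2→10 11:9→11,d→11,3→11,5→11,2→11 12:9→12,d→12,3→12,5→12,2→15 13:9→12,d→13,3→12,5→13,2→16 14:9→14,d→14,3→11,5→16,2→14 15:9→11,d→15,3→11,5→15,2→15 16:9→17,d→16,3→11,5→16,2→16 17:9→17,d→17,3→11,5→17,2→15.
'329': run [27, 13, 8, 1] end={s22} ∉↓L; 3/3 del acc.
'5929': N↓-sim [27, 20, 14, 8, 1] end={s22} ∉↓L; 4/4 del acc.
'dd923': run [27, 22, 19, 15, 8, 3] end={s1,s22,s26} ∉↓L; 5/5 deletions ∈↓L.
3 minimals (antichain).

A = [329, 5929, dd923].


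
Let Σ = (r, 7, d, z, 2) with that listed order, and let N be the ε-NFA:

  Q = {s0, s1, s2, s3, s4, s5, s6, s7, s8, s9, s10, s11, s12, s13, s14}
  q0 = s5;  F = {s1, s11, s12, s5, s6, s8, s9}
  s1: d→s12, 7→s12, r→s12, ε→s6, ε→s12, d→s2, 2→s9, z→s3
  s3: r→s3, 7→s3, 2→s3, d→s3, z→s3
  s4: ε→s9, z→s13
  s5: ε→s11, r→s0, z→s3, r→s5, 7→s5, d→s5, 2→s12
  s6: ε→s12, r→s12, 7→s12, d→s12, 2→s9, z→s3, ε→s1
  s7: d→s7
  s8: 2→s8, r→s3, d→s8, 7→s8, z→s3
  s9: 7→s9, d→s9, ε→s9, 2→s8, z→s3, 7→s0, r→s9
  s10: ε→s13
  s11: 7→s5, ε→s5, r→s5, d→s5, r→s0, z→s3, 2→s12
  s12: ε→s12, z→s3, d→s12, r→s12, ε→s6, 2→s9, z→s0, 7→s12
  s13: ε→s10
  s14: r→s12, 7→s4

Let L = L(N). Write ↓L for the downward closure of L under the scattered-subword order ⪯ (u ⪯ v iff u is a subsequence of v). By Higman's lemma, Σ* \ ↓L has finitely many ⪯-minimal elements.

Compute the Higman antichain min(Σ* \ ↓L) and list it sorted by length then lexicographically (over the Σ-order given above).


A = [z, 222r].

|Q|=15, |F|=7, |δ|=61 (12 ε).
min D↑ (5 st, q0=0, F={1}): 0:r→0,7→0,d→0,z→1,2→2 1:r→1,7→1,d→1,z→1,2→1 2:r→2,7→2,d→2,z→1,2→3 3:r→3,7→3,d→3,z→1,2→4 4:r→1,7→4,d→4,z→1,2→4.
'z': N↓-sim [10, 2] end={s0,s3} — reject; 1/1 del acc.
'222r': |S_i|=[10, 8, 4, 2, 1] end={s3} rej; 4/4 deletions ∈↓L.
2 minimals (antichain).


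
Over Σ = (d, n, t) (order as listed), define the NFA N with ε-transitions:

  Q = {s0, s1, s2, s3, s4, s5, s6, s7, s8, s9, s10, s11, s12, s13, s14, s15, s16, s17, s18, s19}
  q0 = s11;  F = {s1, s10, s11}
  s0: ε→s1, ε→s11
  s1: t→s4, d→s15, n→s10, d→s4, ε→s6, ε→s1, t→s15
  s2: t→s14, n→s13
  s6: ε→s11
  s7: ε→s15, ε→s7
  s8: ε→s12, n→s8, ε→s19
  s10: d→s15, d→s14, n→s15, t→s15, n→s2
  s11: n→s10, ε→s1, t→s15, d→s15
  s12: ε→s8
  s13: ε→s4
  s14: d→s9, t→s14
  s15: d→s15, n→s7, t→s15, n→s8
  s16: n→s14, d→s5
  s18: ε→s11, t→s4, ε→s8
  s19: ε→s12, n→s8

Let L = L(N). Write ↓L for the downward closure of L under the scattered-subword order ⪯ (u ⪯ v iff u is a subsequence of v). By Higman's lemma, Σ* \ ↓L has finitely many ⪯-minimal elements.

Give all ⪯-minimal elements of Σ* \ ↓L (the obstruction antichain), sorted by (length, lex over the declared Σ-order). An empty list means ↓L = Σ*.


|Q|=20, |F|=3, |δ|=41 (15 ε).
min D↑ (3 st, q0=0, F={1}): 0:d→1,n→2,t→1 1:d→1,n→1,t→1 2:d→1,n→1,t→1 [Hopcroft].
'd': N↓-sim [14, 8] end={s12,s14,s15,s19,s4,s7,s8,s9} ∉↓L; 1/1 single-dels accept.
't': |S_i|=[14, 8] end={s12,s14,s15,s19,s4,s7,s8,s9} — reject; 1/1 single-dels accept.
'nn': |S_i|=[14, 11, 10] end={s12,s13,s14,s15,s19,s2,s4,s7,s8,s9} — reject; 2/2 deletions ∈↓L.
3 obstructions.

Antichain: [d, t, nn].


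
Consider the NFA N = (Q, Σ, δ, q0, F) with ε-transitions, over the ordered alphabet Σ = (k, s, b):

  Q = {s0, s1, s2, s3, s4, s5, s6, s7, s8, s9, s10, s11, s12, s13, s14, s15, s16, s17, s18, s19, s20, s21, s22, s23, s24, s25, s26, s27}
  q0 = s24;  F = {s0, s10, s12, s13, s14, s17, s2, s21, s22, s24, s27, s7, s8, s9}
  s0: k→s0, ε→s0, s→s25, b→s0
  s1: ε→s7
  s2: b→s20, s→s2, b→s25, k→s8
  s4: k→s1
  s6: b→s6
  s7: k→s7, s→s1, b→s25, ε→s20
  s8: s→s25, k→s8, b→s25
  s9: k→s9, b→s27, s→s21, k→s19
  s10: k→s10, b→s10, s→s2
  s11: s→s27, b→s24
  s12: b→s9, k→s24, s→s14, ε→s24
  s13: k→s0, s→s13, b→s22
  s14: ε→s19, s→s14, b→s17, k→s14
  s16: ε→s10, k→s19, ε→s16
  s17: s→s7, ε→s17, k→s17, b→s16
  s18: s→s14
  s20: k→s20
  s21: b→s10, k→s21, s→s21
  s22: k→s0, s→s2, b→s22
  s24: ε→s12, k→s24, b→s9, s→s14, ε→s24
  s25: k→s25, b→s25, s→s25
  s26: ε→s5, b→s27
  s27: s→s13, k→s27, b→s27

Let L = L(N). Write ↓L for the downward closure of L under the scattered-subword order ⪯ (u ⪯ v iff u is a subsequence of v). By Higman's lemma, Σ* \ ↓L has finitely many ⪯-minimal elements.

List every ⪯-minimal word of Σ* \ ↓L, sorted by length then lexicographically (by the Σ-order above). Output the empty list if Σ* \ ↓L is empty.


|Q|=28, |F|=14, |δ|=66 (11 ε).
min D↑ (14 st, q0=0, F={9}): 0:k→0,s→1,b→2 1:k→1,s→1,b→3 2:k→2,s→4,b→5 3:k→3,s→6,b→7 4:k→4,s→4,b→7 5:k→5,s→8,b→5 6:k→6,s→6,b→9 7:k→7,s→10,b→7 8:k→11,s→8,b→12 9:k→9,s→9,b→9 10:k→13,s→10,b→9 11:k→11,s→9,b→11 12:k→11,s→10,b→12 13:k→13,s→9,b→9.
'sbsb': N↓-sim [19, 15, 12, 6, 2] end={s20,s25} rej; 4/4 deletions ∈↓L.
'bbsks': N↓-sim [19, 16, 11, 7, 4, 1] end={s25} rej; 5/5 del acc.
2 words, ⪯-incomp.

min(Σ*\↓L) = [sbsb, bbsks].


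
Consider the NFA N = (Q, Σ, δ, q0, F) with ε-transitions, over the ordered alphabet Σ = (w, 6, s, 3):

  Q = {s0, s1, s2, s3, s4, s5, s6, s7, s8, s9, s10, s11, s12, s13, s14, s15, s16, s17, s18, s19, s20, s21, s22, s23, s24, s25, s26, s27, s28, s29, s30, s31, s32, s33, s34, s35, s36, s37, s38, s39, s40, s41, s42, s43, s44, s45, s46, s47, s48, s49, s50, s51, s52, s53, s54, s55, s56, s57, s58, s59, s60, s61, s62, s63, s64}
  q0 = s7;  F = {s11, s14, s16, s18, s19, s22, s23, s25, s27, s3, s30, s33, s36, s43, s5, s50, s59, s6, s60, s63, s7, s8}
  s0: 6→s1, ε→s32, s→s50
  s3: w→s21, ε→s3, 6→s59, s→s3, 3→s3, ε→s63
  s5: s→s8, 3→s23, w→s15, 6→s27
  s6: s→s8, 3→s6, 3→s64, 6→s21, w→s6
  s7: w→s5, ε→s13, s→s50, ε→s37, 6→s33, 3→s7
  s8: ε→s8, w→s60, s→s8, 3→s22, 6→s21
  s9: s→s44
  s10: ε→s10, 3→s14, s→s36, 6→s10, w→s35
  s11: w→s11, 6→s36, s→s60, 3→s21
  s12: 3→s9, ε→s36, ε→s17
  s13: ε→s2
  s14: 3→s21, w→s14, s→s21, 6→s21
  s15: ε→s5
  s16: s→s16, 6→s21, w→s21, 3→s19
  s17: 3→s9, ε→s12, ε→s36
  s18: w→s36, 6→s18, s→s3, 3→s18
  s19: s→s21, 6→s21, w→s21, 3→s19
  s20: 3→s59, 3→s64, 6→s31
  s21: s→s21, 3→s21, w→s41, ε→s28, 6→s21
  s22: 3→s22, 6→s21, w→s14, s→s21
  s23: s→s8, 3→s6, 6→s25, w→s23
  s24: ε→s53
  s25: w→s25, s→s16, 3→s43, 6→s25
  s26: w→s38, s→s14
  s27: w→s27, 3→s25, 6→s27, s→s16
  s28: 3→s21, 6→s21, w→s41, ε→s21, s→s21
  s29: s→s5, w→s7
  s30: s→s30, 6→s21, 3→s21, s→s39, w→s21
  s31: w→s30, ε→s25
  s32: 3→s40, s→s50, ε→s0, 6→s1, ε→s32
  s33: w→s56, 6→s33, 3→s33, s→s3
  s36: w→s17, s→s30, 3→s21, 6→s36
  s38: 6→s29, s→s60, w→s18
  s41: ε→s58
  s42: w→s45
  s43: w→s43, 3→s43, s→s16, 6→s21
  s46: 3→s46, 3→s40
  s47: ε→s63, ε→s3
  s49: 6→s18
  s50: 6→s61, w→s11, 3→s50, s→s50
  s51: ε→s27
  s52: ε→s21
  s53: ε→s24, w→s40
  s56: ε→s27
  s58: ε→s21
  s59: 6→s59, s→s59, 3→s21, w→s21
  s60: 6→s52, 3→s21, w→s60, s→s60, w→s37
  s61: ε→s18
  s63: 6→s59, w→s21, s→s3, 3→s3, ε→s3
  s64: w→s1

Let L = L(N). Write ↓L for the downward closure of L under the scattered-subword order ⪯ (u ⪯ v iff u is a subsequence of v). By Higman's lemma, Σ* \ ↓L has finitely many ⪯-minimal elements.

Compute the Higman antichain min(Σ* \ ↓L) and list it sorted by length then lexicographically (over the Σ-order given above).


min(Σ*\↓L) = [ws6, 6sw, sw3, ws3s, w336, 6s63].

|Q|=65, |F|=22, |δ|=157 (29 ε).
min D↑ (22 st, q0=0, F={13}): 0:w→1,6→2,s→3,3→0 1:w→1,6→4,s→5,3→6 2:w→4,6→2,s→7,3→2 3:w→8,6→9,s→3,3→3 4:w→4,6→4,s→10,3→11 5:w→12,6→13,s→5,3→14 6:w→6,6→11,s→5,3→15 7:w→13,6→16,s→7,3→7 8:w→8,6→17,s→12,3→13 9:w→17,6→9,s→7,3→9 10:w→13,6→13,s→10,3→18 11:w→11,6→11,s→10,3→19 12:w→12,6→13,s→12,3→13 13:w→13,6→13,s→13,3→13 14:w→20,6→13,s→13,3→14 15:w→15,6→13,s→5,3→15 16:w→13,6→16,s→16,3→13 17:w→17,6→17,s→21,3→13 18:w→13,6→13,s→13,3→18 19:w→19,6→13,s→10,3→19 20:w→20,6→13,s→13,3→13 21:w→13,6→13,s→21,3→13.
'ws6': |S_i|=[40, 30, 15, 5] end={s21,s28,s41,s52,s58} rej; 3/3 deletions ∈↓L.
'6sw': N↓-sim [40, 24, 12, 4] end={s21,s28,s41,s58} — reject; 3/3 single-dels accept.
'sw3': N↓-sim [40, 26, 16, 6] end={s21,s28,s41,s44,s58,s9} — reject; 3/3 deletions ∈↓L.
'ws3s': |S_i|=[40, 30, 15, 7, 4] end={s21,s28,s41,s58} rej; 4/4 del acc.
'w336': N↓-sim [40, 30, 20, 16, 5] end={s21,s28,s41,s52,s58} — reject; 4/4 del acc.
'6s63': N↓-sim [40, 24, 12, 5, 4] end={s21,s28,s41,s58} ∉↓L; 4/4 del acc.
6 words, ⪯-incomp.


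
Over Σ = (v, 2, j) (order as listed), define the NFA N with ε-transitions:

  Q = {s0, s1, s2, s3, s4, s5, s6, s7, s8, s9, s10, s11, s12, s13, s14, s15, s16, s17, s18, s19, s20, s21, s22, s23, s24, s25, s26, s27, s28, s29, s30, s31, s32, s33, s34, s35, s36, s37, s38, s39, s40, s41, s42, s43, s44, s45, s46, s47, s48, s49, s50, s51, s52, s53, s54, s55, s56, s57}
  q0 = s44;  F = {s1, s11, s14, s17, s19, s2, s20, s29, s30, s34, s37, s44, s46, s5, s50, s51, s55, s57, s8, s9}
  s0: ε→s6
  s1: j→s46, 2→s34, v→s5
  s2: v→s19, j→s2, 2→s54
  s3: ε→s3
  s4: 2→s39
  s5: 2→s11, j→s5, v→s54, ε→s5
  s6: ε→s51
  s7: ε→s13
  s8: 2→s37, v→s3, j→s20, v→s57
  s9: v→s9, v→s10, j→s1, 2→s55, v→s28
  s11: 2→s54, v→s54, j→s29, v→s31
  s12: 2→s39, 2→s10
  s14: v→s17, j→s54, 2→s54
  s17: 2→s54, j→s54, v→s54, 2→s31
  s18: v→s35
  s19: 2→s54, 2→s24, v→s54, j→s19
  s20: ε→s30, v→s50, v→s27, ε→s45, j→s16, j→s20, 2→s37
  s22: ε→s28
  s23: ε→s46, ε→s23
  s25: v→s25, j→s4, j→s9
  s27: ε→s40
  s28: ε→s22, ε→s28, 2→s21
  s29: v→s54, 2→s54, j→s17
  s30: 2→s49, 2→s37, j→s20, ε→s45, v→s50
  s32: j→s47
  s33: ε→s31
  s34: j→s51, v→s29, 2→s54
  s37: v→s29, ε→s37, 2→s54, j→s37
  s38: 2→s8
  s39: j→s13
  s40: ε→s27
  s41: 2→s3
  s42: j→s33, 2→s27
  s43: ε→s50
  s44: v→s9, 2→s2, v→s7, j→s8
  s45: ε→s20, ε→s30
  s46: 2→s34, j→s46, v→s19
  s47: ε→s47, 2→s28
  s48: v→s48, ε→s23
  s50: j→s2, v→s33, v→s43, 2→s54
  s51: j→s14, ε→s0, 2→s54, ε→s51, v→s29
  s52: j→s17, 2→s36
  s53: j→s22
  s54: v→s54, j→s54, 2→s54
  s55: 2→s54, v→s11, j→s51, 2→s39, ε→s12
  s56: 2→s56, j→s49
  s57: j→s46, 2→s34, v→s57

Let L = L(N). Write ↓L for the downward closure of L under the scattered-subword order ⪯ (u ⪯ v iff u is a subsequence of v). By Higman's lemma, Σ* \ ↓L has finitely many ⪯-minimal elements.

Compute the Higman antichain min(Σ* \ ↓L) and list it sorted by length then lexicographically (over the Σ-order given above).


|Q|=58, |F|=20, |δ|=121 (25 ε).
min D↑ (20 st, q0=0, F={7}): 0:v→1,2→2,j→3 1:v→1,2→4,j→5 2:v→6,2→7,j→2 3:v→8,2→9,j→10 4:v→11,2→7,j→12 5:v→13,2→14,j→15 6:v→7,2→7,j→6 7:v→7,2→7,j→7 8:v→8,2→14,j→15 9:v→16,2→7,j→9 10:v→17,2→9,j→10 11:v→7,2→7,j→16 12:v→16,2→7,j→18 13:v→7,2→11,j→13 14:v→16,2→7,j→12 15:v→6,2→14,j→15 16:v→7,2→7,j→19 17:v→17,2→7,j→2 18:v→19,2→7,j→7 19:v→7,2→7,j→7 (ε-aug+det+¬).
'22': N↓-sim [41, 21, 6] end={s10,s13,s24,s31,s39,s54} rej; 2/2 deletions ∈↓L.
'2vv': N↓-sim [41, 21, 7, 2] end={s31,s54} rej; 3/3 deletions ∈↓L.
'vjvv': run [41, 33, 17, 8, 2] end={s31,s54} ∉↓L; 4/4 del acc.
'jjv2': |S_i|=[41, 31, 26, 12, 3] end={s24,s31,s54} ∉↓L; 4/4 del acc.
'v2jjj': N↓-sim [41, 33, 17, 9, 4, 1] end={s54} — reject; 5/5 single-dels accept.
'j2vjj': run [41, 31, 13, 4, 3, 1] end={s54} rej; 5/5 del acc.
6 words, ⪯-incomp.

Antichain: [22, 2vv, vjvv, jjv2, v2jjj, j2vjj].


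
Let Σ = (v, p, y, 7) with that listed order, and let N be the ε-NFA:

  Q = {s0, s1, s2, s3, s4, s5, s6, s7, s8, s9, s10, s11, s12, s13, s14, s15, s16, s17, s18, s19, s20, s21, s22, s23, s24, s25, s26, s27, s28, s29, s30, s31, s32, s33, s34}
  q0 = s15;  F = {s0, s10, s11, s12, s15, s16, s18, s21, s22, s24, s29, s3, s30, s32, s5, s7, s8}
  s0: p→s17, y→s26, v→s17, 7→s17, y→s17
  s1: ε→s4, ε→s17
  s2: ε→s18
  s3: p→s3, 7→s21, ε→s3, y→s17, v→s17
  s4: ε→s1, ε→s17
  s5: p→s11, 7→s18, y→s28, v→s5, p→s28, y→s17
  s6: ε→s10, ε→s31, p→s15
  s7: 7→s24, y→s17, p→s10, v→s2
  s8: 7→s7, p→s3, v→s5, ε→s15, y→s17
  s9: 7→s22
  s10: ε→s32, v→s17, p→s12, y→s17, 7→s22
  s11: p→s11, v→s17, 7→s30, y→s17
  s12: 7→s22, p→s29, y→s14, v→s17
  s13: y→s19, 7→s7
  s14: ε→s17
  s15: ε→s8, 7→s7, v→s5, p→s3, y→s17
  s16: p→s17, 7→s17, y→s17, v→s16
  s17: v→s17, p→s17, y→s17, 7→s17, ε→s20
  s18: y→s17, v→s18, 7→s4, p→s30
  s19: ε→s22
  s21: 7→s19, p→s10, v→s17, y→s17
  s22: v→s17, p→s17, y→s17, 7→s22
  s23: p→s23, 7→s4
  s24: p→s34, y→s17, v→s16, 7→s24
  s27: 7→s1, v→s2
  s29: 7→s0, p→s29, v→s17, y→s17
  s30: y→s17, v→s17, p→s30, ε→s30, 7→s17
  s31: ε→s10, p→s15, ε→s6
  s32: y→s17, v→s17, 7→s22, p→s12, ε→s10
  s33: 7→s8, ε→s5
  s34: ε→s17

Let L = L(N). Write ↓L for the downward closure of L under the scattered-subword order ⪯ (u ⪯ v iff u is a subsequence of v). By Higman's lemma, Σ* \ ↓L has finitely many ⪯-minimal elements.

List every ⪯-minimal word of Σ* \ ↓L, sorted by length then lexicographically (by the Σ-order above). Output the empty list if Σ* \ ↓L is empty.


|Q|=35, |F|=17, |δ|=105 (20 ε).
min D↑ (16 st, q0=0, F={3}): 0:v→1,p→2,y→3,7→4 1:v→1,p→5,y→3,7→6 2:v→3,p→2,y→3,7→7 3:v→3,p→3,y→3,7→3 4:v→6,p→8,y→3,7→9 5:v→3,p→5,y→3,7→10 6:v→6,p→10,y→3,7→3 7:v→3,p→8,y→3,7→11 8:v→3,p→12,y→3,7→11 9:v→13,p→3,y→3,7→9 10:v→3,p→10,y→3,7→3 11:v→3,p→3,y→3,7→11 12:v→3,p→14,y→3,7→11 13:v→13,p→3,y→3,7→3 14:v→3,p→14,y→3,7→15 15:v→3,p→3,y→3,7→3.
'y': run [27, 5] end={s14,s17,s20,s26,s28} ∉↓L; 1/1 del acc.
'pv': N↓-sim [27, 17, 2] end={s17,s20} — reject; 2/2 single-dels accept.
'v77': run [27, 11, 6, 4] end={s1,s17,s20,s4} ∉↓L; 3/3 single-dels accept.
'7v7': |S_i|=[27, 21, 8, 4] end={s1,s17,s20,s4} rej; 3/3 del acc.
'77p': |S_i|=[27, 21, 11, 3] end={s17,s20,s34} rej; 3/3 single-dels accept.
'7ppp77': |S_i|=[27, 21, 12, 9, 6, 4, 2] end={s17,s20} rej; 6/6 deletions ∈↓L.
6 words, ⪯-incomp.

min(Σ*\↓L) = [y, pv, v77, 7v7, 77p, 7ppp77].


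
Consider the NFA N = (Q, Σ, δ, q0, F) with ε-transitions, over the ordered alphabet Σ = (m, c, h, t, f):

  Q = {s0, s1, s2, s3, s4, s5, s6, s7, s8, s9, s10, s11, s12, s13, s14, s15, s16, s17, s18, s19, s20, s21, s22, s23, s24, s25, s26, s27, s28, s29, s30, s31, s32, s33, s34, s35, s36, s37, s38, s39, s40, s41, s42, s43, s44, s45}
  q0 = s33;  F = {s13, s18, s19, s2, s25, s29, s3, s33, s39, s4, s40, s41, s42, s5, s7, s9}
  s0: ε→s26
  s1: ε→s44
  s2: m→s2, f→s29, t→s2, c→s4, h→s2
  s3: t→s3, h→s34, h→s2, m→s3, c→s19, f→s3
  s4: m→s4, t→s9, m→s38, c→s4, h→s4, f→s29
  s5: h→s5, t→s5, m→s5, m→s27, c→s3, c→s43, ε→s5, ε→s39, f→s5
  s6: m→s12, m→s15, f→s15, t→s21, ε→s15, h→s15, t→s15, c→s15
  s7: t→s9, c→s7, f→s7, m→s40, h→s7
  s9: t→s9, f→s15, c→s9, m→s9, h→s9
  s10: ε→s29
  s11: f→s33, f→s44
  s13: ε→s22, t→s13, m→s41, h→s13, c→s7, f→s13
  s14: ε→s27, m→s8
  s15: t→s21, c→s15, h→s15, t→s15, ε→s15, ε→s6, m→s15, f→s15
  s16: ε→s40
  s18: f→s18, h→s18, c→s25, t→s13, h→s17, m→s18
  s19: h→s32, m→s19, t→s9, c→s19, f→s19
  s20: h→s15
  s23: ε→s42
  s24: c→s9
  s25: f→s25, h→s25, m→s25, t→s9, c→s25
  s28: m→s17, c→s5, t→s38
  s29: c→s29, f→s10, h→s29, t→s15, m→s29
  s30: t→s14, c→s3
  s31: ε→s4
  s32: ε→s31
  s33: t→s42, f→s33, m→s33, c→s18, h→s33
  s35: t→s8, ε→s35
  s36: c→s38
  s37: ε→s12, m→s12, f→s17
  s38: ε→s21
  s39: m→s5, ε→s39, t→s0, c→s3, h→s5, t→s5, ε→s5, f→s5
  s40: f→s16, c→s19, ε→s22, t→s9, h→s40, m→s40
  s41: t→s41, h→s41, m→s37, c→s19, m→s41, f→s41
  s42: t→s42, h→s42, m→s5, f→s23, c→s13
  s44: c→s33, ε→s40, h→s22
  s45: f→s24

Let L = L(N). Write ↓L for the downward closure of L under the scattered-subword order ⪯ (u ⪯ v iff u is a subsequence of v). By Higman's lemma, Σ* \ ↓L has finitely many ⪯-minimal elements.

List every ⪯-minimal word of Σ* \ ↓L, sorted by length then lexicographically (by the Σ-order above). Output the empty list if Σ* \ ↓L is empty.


|Q|=46, |F|=16, |δ|=138 (21 ε).
min D↑ (16 st, q0=0, F={10}): 0:m→0,c→1,h→0,t→2,f→0 1:m→1,c→3,h→1,t→4,f→1 2:m→5,c→4,h→2,t→2,f→2 3:m→3,c→3,h→3,t→6,f→3 4:m→7,c→8,h→4,t→4,f→4 5:m→5,c→9,h→5,t→5,f→5 6:m→6,c→6,h→6,t→6,f→10 7:m→7,c→11,h→7,t→7,f→7 8:m→12,c→8,h→8,t→6,f→8 9:m→9,c→11,h→13,t→9,f→9 10:m→10,c→10,h→10,t→10,f→10 11:m→11,c→11,h→14,t→6,f→11 12:m→12,c→11,h→12,t→6,f→12 13:m→13,c→14,h→13,t→13,f→15 14:m→14,c→14,h→14,t→6,f→15 15:m→15,c→15,h→15,t→10,f→15 (ε-aug+det+¬).
'cctf': |S_i|=[34, 26, 17, 5, 4] end={s12,s15,s21,s6} — reject; 4/4 del acc.
'tmchft': run [34, 31, 27, 16, 13, 6, 4] end={s12,s15,s21,s6} rej; 6/6 del acc.
2 words, ⪯-incomp.

min(Σ*\↓L) = [cctf, tmchft].


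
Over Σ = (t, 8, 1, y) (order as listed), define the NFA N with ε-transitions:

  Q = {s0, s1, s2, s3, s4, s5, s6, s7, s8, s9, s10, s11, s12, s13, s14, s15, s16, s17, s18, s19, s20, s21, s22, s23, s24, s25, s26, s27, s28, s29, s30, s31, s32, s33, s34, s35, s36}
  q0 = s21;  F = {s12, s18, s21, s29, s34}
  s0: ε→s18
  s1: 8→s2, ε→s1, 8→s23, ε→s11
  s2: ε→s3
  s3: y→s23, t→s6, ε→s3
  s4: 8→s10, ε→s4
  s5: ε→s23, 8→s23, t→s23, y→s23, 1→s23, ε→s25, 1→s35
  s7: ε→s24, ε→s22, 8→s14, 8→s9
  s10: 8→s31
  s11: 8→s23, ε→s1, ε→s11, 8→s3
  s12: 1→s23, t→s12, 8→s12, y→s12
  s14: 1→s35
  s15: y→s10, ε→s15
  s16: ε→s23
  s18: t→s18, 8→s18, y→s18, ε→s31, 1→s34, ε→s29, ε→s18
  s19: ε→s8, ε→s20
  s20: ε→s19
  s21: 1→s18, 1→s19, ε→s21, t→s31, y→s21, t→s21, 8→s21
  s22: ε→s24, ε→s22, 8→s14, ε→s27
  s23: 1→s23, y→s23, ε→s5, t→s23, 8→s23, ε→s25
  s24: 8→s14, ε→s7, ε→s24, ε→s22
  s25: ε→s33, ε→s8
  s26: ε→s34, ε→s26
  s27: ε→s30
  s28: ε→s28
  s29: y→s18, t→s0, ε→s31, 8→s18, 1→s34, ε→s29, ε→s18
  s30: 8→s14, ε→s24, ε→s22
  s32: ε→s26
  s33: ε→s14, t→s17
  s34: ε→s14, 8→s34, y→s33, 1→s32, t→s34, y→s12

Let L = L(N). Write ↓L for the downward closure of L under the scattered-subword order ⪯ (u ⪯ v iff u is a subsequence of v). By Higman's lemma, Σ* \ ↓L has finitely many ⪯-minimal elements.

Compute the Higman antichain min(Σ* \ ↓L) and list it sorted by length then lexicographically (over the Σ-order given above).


min(Σ*\↓L) = [11y1].

|Q|=37, |F|=5, |δ|=91 (43 ε).
min D↑ (5 st, q0=0, F={4}): 0:t→0,8→0,1→1,y→0 1:t→1,8→1,1→2,y→1 2:t→2,8→2,1→2,y→3 3:t→3,8→3,1→4,y→3 4:t→4,8→4,1→4,y→4.
'11y1': |S_i|=[19, 18, 12, 9, 8] end={s14,s17,s23,s25,s33,s35,s5,s8} ∉↓L; 4/4 del acc.
1 words, ⪯-incomp.


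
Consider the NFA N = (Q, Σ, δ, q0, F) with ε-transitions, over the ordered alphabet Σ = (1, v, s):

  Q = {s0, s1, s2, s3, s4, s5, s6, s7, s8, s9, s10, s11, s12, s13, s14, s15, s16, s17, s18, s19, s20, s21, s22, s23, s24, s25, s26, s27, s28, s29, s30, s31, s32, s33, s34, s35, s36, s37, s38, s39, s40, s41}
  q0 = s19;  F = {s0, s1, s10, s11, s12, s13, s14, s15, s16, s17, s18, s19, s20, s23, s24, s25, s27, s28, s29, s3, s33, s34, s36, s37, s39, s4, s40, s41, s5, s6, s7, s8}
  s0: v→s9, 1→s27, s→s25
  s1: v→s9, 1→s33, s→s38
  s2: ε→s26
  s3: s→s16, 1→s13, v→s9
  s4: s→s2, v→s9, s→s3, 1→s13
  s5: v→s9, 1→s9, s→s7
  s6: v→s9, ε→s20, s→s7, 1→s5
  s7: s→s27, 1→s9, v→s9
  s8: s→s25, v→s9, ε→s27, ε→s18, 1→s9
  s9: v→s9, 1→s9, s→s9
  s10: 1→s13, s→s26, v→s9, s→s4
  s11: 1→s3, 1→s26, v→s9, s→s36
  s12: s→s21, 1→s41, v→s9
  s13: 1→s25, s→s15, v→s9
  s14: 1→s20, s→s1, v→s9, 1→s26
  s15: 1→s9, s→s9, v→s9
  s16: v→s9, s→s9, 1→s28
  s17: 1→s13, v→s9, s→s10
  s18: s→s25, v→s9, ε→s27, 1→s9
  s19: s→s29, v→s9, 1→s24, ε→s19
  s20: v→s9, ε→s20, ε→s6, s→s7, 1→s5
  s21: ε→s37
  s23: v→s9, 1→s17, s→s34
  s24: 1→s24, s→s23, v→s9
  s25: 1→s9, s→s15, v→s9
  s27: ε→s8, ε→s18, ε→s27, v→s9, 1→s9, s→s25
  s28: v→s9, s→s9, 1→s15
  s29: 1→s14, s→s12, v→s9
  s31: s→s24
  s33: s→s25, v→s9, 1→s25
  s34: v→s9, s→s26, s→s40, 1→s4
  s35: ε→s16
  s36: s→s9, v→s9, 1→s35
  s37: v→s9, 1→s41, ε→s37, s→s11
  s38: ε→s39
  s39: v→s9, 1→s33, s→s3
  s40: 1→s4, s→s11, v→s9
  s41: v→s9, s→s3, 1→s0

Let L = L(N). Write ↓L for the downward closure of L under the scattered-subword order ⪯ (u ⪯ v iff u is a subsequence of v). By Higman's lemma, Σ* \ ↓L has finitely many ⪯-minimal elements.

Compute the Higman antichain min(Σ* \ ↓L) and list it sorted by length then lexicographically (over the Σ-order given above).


Antichain: [v, s1111, s11s1, 1s11ss, ss1sss, ssssss].

|Q|=42, |F|=32, |δ|=120 (15 ε).
min D↑ (30 st, q0=0, F={2}): 0:1→1,v→2,s→3 1:1→1,v→2,s→4 2:1→2,v→2,s→2 3:1→5,v→2,s→6 4:1→7,v→2,s→8 5:1→9,v→2,s→10 6:1→11,v→2,s→12 7:1→13,v→2,s→14 8:1→15,v→2,s→16 9:1→17,v→2,s→18 10:1→19,v→2,s→20 11:1→21,v→2,s→22 12:1→11,v→2,s→23 13:1→24,v→2,s→25 14:1→13,v→2,s→15 15:1→13,v→2,s→22 16:1→15,v→2,s→23 17:1→2,v→2,s→18 18:1→2,v→2,s→26 19:1→24,v→2,s→24 20:1→19,v→2,s→22 21:1→26,v→2,s→24 22:1→13,v→2,s→27 23:1→22,v→2,s→28 24:1→2,v→2,s→25 25:1→2,v→2,s→2 26:1→2,v→2,s→24 27:1→29,v→2,s→2 28:1→27,v→2,s→2 29:1→25,v→2,s→2.
'v': |S_i|=[38, 1] end={s9} ∉↓L; 1/1 deletions ∈↓L.
's1111': run [38, 36, 27, 15, 8, 1] end={s9} — reject; 5/5 deletions ∈↓L.
's11s1': N↓-sim [38, 36, 27, 15, 7, 1] end={s9} rej; 5/5 deletions ∈↓L.
'1s11ss': |S_i|=[38, 33, 26, 14, 5, 2, 1] end={s9} rej; 6/6 single-dels accept.
'ss1sss': run [38, 36, 29, 17, 9, 4, 1] end={s9} ∉↓L; 6/6 deletions ∈↓L.
'ssssss': N↓-sim [38, 36, 29, 24, 12, 6, 1] end={s9} ∉↓L; 6/6 del acc.
6 words, ⪯-incomp.


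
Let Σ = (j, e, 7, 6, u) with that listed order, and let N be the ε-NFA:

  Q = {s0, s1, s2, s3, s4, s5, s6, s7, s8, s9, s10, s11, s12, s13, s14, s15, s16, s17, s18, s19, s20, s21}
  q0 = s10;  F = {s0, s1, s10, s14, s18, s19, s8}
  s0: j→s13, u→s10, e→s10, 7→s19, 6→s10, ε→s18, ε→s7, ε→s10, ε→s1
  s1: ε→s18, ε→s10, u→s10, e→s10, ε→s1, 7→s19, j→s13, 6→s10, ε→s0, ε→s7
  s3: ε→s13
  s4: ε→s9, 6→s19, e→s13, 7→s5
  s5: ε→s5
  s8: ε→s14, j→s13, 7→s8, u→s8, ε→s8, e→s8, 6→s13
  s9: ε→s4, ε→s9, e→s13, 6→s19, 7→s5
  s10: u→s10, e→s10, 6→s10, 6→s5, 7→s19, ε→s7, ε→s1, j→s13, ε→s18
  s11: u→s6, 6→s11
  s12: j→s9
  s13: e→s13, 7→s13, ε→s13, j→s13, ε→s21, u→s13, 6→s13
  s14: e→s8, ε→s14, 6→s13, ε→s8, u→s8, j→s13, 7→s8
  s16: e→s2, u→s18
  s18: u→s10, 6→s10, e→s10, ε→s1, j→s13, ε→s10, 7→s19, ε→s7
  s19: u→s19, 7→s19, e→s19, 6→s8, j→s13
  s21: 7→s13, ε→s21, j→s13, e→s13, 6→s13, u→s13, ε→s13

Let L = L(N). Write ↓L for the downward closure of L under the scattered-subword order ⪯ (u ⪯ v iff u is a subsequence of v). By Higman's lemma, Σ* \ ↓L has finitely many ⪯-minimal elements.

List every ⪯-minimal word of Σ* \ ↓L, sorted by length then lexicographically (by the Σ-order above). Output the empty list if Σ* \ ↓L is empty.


A = [j, 766].

|Q|=22, |F|=7, |δ|=85 (28 ε).
min D↑ (4 st, q0=0, F={1}): 0:j→1,e→0,7→2,6→0,u→0 1:j→1,e→1,7→1,6→1,u→1 2:j→1,e→2,7→2,6→3,u→2 3:j→1,e→3,7→3,6→1,u→3.
'j': N↓-sim [11, 2] end={s13,s21} rej; 1/1 del acc.
'766': run [11, 5, 4, 2] end={s13,s21} rej; 3/3 deletions ∈↓L.
2 minimals (antichain).


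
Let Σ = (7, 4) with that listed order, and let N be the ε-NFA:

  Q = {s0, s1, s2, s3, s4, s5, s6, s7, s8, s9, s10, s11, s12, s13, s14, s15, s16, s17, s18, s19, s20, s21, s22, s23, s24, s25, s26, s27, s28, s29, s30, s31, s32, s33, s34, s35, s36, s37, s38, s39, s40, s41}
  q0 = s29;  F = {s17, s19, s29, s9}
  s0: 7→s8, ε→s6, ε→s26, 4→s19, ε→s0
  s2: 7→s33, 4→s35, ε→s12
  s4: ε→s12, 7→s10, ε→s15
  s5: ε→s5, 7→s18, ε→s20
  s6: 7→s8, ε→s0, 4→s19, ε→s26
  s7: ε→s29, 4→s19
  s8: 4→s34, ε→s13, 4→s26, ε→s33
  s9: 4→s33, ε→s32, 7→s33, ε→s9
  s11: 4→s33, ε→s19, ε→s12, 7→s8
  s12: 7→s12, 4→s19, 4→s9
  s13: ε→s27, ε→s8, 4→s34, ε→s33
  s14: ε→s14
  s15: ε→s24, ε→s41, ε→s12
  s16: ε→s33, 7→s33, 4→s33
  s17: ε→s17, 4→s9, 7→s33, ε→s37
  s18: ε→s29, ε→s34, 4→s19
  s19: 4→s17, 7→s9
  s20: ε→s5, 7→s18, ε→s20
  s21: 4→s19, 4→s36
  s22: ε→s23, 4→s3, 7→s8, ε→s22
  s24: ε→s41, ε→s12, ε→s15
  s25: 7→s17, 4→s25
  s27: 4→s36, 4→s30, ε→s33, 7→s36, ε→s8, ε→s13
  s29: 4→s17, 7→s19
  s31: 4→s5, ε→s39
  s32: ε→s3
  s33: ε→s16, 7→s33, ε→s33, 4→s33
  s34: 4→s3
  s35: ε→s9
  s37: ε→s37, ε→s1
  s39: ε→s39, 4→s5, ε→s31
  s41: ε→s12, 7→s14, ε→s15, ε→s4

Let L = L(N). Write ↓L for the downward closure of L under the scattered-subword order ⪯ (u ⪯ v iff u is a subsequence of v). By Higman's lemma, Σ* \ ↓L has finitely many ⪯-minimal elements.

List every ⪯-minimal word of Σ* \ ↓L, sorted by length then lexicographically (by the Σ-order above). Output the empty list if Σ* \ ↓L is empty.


min(Σ*\↓L) = [47, 777, 774, 444].

|Q|=42, |F|=4, |δ|=95 (51 ε).
min D↑ (5 st, q0=0, F={4}): 0:7→1,4→2 1:7→3,4→2 2:7→4,4→3 3:7→4,4→4 4:7→4,4→4 [Hopcroft].
'47': run [10, 8, 2] end={s16,s33} ∉↓L; 2/2 del acc.
'777': |S_i|=[10, 9, 5, 2] end={s16,s33} ∉↓L; 3/3 del acc.
'774': N↓-sim [10, 9, 5, 2] end={s16,s33} — reject; 3/3 deletions ∈↓L.
'444': N↓-sim [10, 8, 5, 2] end={s16,s33} rej; 3/3 del acc.
4 words, ⪯-incomp.


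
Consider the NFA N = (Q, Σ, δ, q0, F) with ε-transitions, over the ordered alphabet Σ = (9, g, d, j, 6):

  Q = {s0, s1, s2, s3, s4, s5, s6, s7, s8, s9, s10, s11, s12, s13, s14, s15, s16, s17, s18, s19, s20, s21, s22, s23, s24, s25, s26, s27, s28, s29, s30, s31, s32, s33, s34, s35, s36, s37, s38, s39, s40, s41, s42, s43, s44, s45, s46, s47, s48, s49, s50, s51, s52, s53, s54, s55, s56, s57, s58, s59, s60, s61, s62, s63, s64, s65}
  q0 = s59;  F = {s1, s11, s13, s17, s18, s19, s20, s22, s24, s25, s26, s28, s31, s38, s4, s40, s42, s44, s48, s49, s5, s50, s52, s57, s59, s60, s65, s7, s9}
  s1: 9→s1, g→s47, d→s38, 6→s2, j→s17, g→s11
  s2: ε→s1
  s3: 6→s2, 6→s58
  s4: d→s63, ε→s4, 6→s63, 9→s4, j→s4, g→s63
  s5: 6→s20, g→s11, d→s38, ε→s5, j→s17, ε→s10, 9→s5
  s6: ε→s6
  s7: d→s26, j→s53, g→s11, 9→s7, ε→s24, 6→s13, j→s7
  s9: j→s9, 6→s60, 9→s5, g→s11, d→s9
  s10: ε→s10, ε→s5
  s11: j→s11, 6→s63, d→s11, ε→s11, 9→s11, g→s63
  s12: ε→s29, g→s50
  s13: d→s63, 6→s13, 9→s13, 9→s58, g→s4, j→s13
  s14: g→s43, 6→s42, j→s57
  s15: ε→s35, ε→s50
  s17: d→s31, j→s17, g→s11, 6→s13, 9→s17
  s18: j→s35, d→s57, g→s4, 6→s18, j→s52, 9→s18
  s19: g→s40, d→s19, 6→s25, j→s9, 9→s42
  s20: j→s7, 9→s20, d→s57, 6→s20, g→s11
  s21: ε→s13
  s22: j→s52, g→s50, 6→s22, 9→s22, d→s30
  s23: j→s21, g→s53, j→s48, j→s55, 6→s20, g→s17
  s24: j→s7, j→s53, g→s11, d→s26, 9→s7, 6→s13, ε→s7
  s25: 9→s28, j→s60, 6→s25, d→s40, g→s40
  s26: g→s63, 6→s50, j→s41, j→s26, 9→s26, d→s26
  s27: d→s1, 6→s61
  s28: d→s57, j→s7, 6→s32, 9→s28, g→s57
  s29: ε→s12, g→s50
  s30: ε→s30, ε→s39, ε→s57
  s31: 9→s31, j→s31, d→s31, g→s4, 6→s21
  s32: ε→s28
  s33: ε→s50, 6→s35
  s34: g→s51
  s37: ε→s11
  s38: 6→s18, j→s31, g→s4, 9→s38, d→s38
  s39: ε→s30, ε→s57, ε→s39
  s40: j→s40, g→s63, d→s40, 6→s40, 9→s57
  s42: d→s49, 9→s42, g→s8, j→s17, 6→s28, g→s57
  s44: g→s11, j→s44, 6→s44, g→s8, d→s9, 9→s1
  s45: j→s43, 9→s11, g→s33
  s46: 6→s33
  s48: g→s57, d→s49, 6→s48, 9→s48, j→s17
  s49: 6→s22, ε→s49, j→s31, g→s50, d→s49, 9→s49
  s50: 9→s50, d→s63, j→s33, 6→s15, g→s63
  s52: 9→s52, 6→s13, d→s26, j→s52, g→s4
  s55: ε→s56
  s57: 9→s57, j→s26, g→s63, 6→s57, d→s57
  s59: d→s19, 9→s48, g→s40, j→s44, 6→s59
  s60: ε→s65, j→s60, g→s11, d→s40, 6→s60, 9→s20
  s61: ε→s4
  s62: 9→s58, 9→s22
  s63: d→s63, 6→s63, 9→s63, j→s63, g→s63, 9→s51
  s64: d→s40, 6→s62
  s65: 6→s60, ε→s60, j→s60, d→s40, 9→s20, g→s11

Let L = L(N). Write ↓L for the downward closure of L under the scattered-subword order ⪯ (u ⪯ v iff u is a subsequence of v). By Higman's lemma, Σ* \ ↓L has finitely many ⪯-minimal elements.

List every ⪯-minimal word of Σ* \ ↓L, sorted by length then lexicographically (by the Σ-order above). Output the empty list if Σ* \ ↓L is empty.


A = [gg, jg6, 9dgd, 9j6d, d6dg].

|Q|=66, |F|=29, |δ|=213 (29 ε).
min D↑ (28 st, q0=0, F={8}): 0:9→1,g→2,d→3,j→4,6→0 1:9→1,g→5,d→6,j→7,6→1 2:9→5,g→8,d→2,j→2,6→2 3:9→9,g→2,d→3,j→10,6→11 4:9→12,g→13,d→10,j→4,6→4 5:9→5,g→8,d→5,j→14,6→5 6:9→6,g→15,d→6,j→16,6→17 7:9→7,g→13,d→16,j→7,6→18 8:9→8,g→8,d→8,j→8,6→8 9:9→9,g→5,d→6,j→7,6→19 10:9→20,g→13,d→10,j→10,6→21 11:9→19,g→2,d→2,j→21,6→11 12:9→12,g→13,d→22,j→7,6→12 13:9→13,g→8,d→13,j→13,6→8 14:9→14,g→8,d→14,j→14,6→15 15:9→15,g→8,d→8,j→15,6→15 16:9→16,g→23,d→16,j→16,6→18 17:9→17,g→15,d→5,j→24,6→17 18:9→18,g→23,d→8,j→18,6→18 19:9→19,g→5,d→5,j→25,6→19 20:9→20,g→13,d→22,j→7,6→26 21:9→26,g→13,d→2,j→21,6→21 22:9→22,g→23,d→22,j→16,6→27 23:9→23,g→8,d→8,j→23,6→8 24:9→24,g→23,d→14,j→24,6→18 25:9→25,g→13,d→14,j→25,6→18 26:9→26,g→13,d→5,j→25,6→26 27:9→27,g→23,d→5,j→24,6→27 [Hopcroft].
'gg': N↓-sim [45, 14, 2] end={s51,s63} ∉↓L; 2/2 del acc.
'jg6': N↓-sim [45, 34, 6, 2] end={s51,s63} — reject; 3/3 single-dels accept.
'9dgd': |S_i|=[45, 37, 22, 7, 2] end={s51,s63} — reject; 4/4 del acc.
'9j6d': N↓-sim [45, 37, 19, 10, 2] end={s51,s63} — reject; 4/4 single-dels accept.
'd6dg': N↓-sim [45, 39, 29, 13, 2] end={s51,s63} — reject; 4/4 del acc.
5 minimals (antichain).
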